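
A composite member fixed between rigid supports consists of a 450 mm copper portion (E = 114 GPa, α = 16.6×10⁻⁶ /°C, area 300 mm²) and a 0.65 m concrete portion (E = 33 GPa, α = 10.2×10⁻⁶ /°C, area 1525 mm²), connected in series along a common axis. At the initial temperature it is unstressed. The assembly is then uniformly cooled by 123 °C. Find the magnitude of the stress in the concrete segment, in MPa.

Free thermal contraction of the whole bar: Σ αᵢΔT Lᵢ = 16.6×10⁻⁶×123×450 + 10.2×10⁻⁶×123×650 = 1.734 mm.
The walls prevent any net length change, so an axial force P (same in every segment) develops. Compatibility: P · Σ Lᵢ/(AᵢEᵢ) = δ_free.
Σ Lᵢ/(AᵢEᵢ) = 450/(300×114×10³) + 650/(1525×33×10³) = 2.607×10⁻⁵ mm/N.
So P = 1.734 / 2.607×10⁻⁵ = 66.51 kN, tensile.
σ_{concrete} = P / A = 66510 / 1525 = 43.62 MPa.

σ ≈ 43.6 MPa (tensile)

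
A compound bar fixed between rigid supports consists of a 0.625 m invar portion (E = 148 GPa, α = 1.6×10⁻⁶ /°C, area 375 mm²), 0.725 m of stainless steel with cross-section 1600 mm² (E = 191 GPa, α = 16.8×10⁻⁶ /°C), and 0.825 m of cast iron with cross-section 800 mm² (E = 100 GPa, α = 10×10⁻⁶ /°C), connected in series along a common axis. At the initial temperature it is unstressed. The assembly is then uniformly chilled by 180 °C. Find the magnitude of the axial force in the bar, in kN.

P ≈ 161 kN (tensile)

With the walls removed the bar would change length by δ_free = Σ αᵢΔT Lᵢ = 1.6×10⁻⁶×180×625 + 16.8×10⁻⁶×180×725 + 10×10⁻⁶×180×825 = 3.857 mm.
The walls prevent any net length change, so an axial force P (same in every segment) develops. Compatibility: P · Σ Lᵢ/(AᵢEᵢ) = δ_free.
The series flexibility is Σ Lᵢ/(AᵢEᵢ) = 625/(375×148×10³) + 725/(1600×191×10³) + 825/(800×100×10³) = 2.395×10⁻⁵ mm/N.
Hence P = δ_free / Σ(L/AE) = 3.857/2.395×10⁻⁵ = 161.1 kN (tensile).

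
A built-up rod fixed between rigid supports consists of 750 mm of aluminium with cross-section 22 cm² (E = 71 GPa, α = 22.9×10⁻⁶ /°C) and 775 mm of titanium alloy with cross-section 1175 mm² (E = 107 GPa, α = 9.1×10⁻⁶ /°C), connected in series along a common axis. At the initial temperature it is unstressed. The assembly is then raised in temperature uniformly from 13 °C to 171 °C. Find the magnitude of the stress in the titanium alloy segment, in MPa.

σ ≈ 297 MPa (compressive)

Free thermal expansion of the whole bar: Σ αᵢΔT Lᵢ = 22.9×10⁻⁶×158×750 + 9.1×10⁻⁶×158×775 = 3.828 mm.
The walls prevent any net length change, so an axial force P (same in every segment) develops. Compatibility: P · Σ Lᵢ/(AᵢEᵢ) = δ_free.
Σ Lᵢ/(AᵢEᵢ) = 750/(2200×71×10³) + 775/(1175×107×10³) = 1.097×10⁻⁵ mm/N.
Hence P = δ_free / Σ(L/AE) = 3.828/1.097×10⁻⁵ = 349.1 kN (compressive).
σ_{titanium alloy} = P / A = 349100 / 1175 = 297.1 MPa.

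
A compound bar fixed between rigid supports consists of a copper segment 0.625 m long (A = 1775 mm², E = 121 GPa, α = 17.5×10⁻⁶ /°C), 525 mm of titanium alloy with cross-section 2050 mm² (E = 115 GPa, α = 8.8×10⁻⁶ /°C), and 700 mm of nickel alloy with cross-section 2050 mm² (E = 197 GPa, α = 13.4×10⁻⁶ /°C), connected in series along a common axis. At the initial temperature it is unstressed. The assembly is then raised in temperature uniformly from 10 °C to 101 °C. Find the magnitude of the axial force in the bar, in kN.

P ≈ 330 kN (compressive)

Free thermal expansion of the whole bar: Σ αᵢΔT Lᵢ = 17.5×10⁻⁶×91×625 + 8.8×10⁻⁶×91×525 + 13.4×10⁻⁶×91×700 = 2.269 mm.
The walls prevent any net length change, so an axial force P (same in every segment) develops. Compatibility: P · Σ Lᵢ/(AᵢEᵢ) = δ_free.
The series flexibility is Σ Lᵢ/(AᵢEᵢ) = 625/(1775×121×10³) + 525/(2050×115×10³) + 700/(2050×197×10³) = 6.87×10⁻⁶ mm/N.
Hence P = δ_free / Σ(L/AE) = 2.269/6.87×10⁻⁶ = 330.3 kN (compressive).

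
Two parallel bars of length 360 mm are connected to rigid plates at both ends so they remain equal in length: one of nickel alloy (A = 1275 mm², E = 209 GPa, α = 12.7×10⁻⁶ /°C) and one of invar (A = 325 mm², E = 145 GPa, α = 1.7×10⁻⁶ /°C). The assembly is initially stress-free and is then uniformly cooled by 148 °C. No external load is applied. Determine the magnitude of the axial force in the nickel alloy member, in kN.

P ≈ 65.2 kN (tensile in the nickel alloy)

Both members must finish at the same length. With the larger α, the nickel alloy tends to over-contract; the plates restrain it, putting the nickel alloy in tension and the invar in compression. With no external load the two internal forces are equal and opposite, magnitude P.
Setting the final lengths equal and cancelling L: (α₁ − α₂)ΔT = P/(A₁E₁) + P/(A₂E₂).
|α₁ − α₂|·ΔT = 11×10⁻⁶ × 148 = 0.001628.
1/(A₁E₁) + 1/(A₂E₂) = 1/(1275×209×10³) + 1/(325×145×10³) = 2.497×10⁻⁸ N⁻¹.
P = 0.001628 / 2.497×10⁻⁸ = 65190 N = 65.19 kN.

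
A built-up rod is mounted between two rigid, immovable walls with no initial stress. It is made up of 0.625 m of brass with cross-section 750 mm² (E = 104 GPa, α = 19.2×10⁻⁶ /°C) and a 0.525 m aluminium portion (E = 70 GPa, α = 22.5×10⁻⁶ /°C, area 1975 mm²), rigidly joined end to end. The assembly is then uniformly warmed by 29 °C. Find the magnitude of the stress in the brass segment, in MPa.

σ ≈ 78 MPa (compressive)

If the supports were absent, the total length change would be Σ αᵢΔT Lᵢ = 19.2×10⁻⁶×29×625 + 22.5×10⁻⁶×29×525 = 0.6906 mm.
The walls prevent any net length change, so an axial force P (same in every segment) develops. Compatibility: P · Σ Lᵢ/(AᵢEᵢ) = δ_free.
The series flexibility is Σ Lᵢ/(AᵢEᵢ) = 625/(750×104×10³) + 525/(1975×70×10³) = 1.181×10⁻⁵ mm/N.
Hence P = δ_free / Σ(L/AE) = 0.6906/1.181×10⁻⁵ = 58.47 kN (compressive).
σ_{brass} = P / A = 58470 / 750 = 77.96 MPa.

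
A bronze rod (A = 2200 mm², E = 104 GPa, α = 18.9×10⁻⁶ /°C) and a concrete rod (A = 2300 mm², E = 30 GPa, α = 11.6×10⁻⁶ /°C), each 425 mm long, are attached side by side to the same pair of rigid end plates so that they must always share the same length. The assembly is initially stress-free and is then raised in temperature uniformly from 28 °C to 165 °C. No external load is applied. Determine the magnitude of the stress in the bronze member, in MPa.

σ ≈ 24.1 MPa (compressive)

Equilibrium of a rigid end plate with no external load gives equal and opposite internal forces ±P in the two members. Since α_{bronze} > α_{concrete}, heating drives the bronze into compression and the concrete into tension.
Equating the net (thermal + elastic) strains gives |α₁ − α₂|·ΔT = P·[1/(A₁E₁) + 1/(A₂E₂)].
|α₁ − α₂|·ΔT = 7.3×10⁻⁶ × 137 = 0.001.
1/(A₁E₁) + 1/(A₂E₂) = 1/(2200×104×10³) + 1/(2300×30×10³) = 1.886×10⁻⁸ N⁻¹.
So P = 0.001 / 1.886×10⁻⁸ = 53.02 kN.
σ_{bronze} = P/A₁ = 53020/2200 = 24.1 MPa, compressive.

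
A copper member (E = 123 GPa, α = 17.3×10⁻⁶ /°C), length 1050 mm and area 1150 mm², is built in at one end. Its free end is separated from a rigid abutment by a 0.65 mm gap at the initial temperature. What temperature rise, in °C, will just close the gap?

The gap closes when αΔT L = 0.65 mm, since the member is still unstressed at that instant.
So ΔT = g/(αL) = 0.65/(17.3×10⁻⁶ × 1050) = 35.78 °C.

ΔT ≈ 35.8 °C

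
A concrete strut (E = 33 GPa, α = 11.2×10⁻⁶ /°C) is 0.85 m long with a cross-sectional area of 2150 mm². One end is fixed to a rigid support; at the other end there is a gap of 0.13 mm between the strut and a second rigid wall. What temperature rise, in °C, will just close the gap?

Contact occurs when the free expansion equals the gap: αΔT L = 0.13 mm.
So ΔT = g/(αL) = 0.13/(11.2×10⁻⁶ × 850) = 13.66 °C.

ΔT ≈ 13.7 °C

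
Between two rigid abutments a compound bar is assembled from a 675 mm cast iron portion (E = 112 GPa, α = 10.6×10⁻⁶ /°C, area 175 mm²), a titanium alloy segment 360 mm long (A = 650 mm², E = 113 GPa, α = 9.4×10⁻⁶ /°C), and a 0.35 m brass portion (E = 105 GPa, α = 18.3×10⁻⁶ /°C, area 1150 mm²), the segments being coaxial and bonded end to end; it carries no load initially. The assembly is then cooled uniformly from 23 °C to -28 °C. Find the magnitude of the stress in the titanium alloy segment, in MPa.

Free thermal contraction of the whole bar: Σ αᵢΔT Lᵢ = 10.6×10⁻⁶×51×675 + 9.4×10⁻⁶×51×360 + 18.3×10⁻⁶×51×350 = 0.8641 mm.
Since the ends are fixed, an axial force P builds up, equal in every segment, with P · Σ Lᵢ/(AᵢEᵢ) = δ_free.
Σ Lᵢ/(AᵢEᵢ) = 675/(175×112×10³) + 360/(650×113×10³) + 350/(1150×105×10³) = 4.224×10⁻⁵ mm/N.
So P = 0.8641 / 4.224×10⁻⁵ = 20.46 kN, tensile.
σ_{titanium alloy} = P / A = 20460 / 650 = 31.47 MPa.

σ ≈ 31.5 MPa (tensile)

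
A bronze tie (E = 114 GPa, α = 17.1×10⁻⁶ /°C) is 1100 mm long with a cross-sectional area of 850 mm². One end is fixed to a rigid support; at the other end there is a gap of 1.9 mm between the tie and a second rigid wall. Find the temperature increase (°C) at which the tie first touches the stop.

Contact occurs when the free expansion equals the gap: αΔT L = 1.9 mm.
So ΔT = g/(αL) = 1.9/(17.1×10⁻⁶ × 1100) = 101 °C.

ΔT ≈ 101 °C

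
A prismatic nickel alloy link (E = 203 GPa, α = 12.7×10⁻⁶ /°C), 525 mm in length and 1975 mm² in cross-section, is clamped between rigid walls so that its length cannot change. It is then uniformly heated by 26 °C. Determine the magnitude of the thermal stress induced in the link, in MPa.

The supports are rigid, so the total axial strain is zero. The restrained thermal strain is ε = αΔT = 12.7×10⁻⁶ × 26 = 330.2×10⁻⁶.
The stress required to suppress this strain is σ = Eε = 203×10³ × 330.2×10⁻⁶ = 67.03 MPa, compressive since the link is trying to expand.

σ ≈ 67 MPa (compressive)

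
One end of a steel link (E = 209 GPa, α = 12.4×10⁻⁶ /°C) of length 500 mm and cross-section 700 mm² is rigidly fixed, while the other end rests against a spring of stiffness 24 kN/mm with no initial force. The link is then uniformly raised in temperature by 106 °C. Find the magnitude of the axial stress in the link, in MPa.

σ ≈ 20.8 MPa (compressive)

The unrestrained thermal change is αΔT L = 12.4×10⁻⁶ × 106 × 500 = 0.6572 mm.
Let P be the compressive force at the spring. The link shortens elastically by PL/(AE) and the spring compresses by P/k; together these equal δ_free.
So P = δ_free / [L/(AE) + 1/k] = 0.6572 / [ 500/(700×209×10³) + 1/(24×10³) ].
P = 0.6572 / 4.508×10⁻⁵ = 14580 N.
σ = P/A = 14580/700 = 20.82 MPa.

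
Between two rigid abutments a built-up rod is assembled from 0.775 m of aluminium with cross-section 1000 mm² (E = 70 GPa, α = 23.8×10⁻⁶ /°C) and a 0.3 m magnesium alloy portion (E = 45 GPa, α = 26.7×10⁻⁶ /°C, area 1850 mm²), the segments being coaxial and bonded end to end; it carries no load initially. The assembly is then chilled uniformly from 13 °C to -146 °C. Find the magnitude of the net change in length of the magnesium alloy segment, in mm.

|ΔL| ≈ 0.241 mm

Free thermal contraction of the whole bar: Σ αᵢΔT Lᵢ = 23.8×10⁻⁶×159×775 + 26.7×10⁻⁶×159×300 = 4.206 mm.
The walls prevent any net length change, so an axial force P (same in every segment) develops. Compatibility: P · Σ Lᵢ/(AᵢEᵢ) = δ_free.
The series flexibility is Σ Lᵢ/(AᵢEᵢ) = 775/(1000×70×10³) + 300/(1850×45×10³) = 1.468×10⁻⁵ mm/N.
Hence P = δ_free / Σ(L/AE) = 4.206/1.468×10⁻⁵ = 286.6 kN (tensile).
For the magnesium alloy segment, free thermal change = 26.7×10⁻⁶×159×300 = 1.274 mm and elastic change from P = 286600×300/(1850×45×10³) = 1.033 mm; these oppose, so the net change is 0.241 mm (segment shortens).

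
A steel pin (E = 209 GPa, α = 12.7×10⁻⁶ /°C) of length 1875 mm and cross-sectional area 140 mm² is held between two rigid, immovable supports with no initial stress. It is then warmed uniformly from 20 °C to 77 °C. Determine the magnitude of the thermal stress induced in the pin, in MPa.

Because both ends are immovable the net strain is zero, and the suppressed thermal strain is αΔT = 12.7×10⁻⁶ × 57 = 723.9×10⁻⁶.
σ = EαΔT = 209×10³ × 12.7×10⁻⁶ × 57 = 151.3 MPa (compressive; the pin is trying to expand).

σ ≈ 151 MPa (compressive)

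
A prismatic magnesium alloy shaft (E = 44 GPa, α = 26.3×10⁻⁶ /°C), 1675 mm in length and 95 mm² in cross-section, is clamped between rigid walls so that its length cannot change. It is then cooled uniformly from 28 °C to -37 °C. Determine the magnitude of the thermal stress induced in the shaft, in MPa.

The supports are rigid, so the total axial strain is zero. The restrained thermal strain is ε = αΔT = 26.3×10⁻⁶ × 65 = 1709.5×10⁻⁶.
The stress required to suppress this strain is σ = Eε = 44×10³ × 1709.5×10⁻⁶ = 75.22 MPa, tensile since the shaft is trying to contract.

σ ≈ 75.2 MPa (tensile)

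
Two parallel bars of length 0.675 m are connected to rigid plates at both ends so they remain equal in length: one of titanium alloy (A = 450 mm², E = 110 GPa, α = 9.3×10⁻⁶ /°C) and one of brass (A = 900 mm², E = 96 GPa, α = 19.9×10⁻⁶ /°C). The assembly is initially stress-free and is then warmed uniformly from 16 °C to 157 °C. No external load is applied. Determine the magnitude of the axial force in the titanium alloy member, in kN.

Equilibrium of a rigid end plate with no external load gives equal and opposite internal forces ±P in the two members. Since α_{brass} > α_{titanium alloy}, heating drives the brass into compression and the titanium alloy into tension.
Compatibility of the two members (thermal + elastic change equal): (α₁ − α₂)ΔT = P·[1/(A₁E₁) + 1/(A₂E₂)].
|α₁ − α₂|·ΔT = 10.6×10⁻⁶ × 141 = 0.001495.
1/(A₁E₁) + 1/(A₂E₂) = 1/(450×110×10³) + 1/(900×96×10³) = 3.178×10⁻⁸ N⁻¹.
P = 0.001495 / 3.178×10⁻⁸ = 47040 N = 47.04 kN.

P ≈ 47 kN (tensile in the titanium alloy)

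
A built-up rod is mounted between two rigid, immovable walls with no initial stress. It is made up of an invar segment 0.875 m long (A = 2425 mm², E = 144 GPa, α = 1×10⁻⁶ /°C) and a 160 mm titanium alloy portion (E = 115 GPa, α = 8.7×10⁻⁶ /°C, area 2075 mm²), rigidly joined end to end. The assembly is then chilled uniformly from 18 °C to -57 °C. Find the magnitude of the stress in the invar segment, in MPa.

Free thermal contraction of the whole bar: Σ αᵢΔT Lᵢ = 1×10⁻⁶×75×875 + 8.7×10⁻⁶×75×160 = 0.17 mm.
Since the ends are fixed, an axial force P builds up, equal in every segment, with P · Σ Lᵢ/(AᵢEᵢ) = δ_free.
Σ Lᵢ/(AᵢEᵢ) = 875/(2425×144×10³) + 160/(2075×115×10³) = 3.176×10⁻⁶ mm/N.
Hence P = δ_free / Σ(L/AE) = 0.17/3.176×10⁻⁶ = 53.53 kN (tensile).
σ_{invar} = P / A = 53530 / 2425 = 22.07 MPa.

σ ≈ 22.1 MPa (tensile)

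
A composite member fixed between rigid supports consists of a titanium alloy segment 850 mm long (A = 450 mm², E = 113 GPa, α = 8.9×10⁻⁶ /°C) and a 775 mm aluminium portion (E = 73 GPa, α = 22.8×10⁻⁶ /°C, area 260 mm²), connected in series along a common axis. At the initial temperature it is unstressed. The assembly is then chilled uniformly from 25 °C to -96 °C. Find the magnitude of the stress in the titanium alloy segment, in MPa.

σ ≈ 118 MPa (tensile)

If the supports were absent, the total length change would be Σ αᵢΔT Lᵢ = 8.9×10⁻⁶×121×850 + 22.8×10⁻⁶×121×775 = 3.053 mm.
The rigid supports impose zero overall length change; the single axial force P common to all segments must satisfy P Σ Lᵢ/(AᵢEᵢ) = δ_free.
Σ Lᵢ/(AᵢEᵢ) = 850/(450×113×10³) + 775/(260×73×10³) = 5.755×10⁻⁵ mm/N.
So P = 3.053 / 5.755×10⁻⁵ = 53.06 kN, tensile.
σ_{titanium alloy} = P / A = 53060 / 450 = 117.9 MPa.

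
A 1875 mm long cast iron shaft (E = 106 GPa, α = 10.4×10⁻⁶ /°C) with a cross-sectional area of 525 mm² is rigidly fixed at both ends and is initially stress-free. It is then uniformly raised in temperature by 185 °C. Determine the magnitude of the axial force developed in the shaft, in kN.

The ends cannot move, so σ = EαΔT = 106×10³ × 10.4×10⁻⁶ × 185 = 203.9 MPa.
P = AEαΔT = 525 × 106×10³ × 10.4×10⁻⁶ × 185 = 107.1 kN (compressive).

P ≈ 107 kN (compressive)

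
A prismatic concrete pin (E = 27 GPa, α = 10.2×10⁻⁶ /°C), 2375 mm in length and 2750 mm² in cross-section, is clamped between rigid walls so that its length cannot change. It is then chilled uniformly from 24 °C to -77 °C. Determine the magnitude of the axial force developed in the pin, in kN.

Full restraint means ε = 0, so the stress is σ = EαΔT = 27×10³ × 10.2×10⁻⁶ × 101 = 27.82 MPa.
Then P = σA = 27.82 × 2750 mm² = 76.49 kN, tensile.

P ≈ 76.5 kN (tensile)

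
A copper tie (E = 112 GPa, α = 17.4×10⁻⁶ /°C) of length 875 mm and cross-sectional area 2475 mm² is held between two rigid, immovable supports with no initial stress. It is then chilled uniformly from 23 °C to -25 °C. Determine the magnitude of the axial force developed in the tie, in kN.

With zero net strain, σ = E·αΔT = 112 GPa × 17.4×10⁻⁶ × 48 = 93.54 MPa.
Then P = σA = 93.54 × 2475 mm² = 231.5 kN, tensile.

P ≈ 232 kN (tensile)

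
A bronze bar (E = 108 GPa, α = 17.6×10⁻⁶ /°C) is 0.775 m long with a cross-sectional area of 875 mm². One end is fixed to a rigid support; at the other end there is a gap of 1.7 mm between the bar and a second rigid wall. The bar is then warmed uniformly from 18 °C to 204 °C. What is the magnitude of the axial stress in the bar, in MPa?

σ ≈ 117 MPa (compressive)

Free thermal elongation = αΔT L = 17.6×10⁻⁶ × 186 × 775 = 2.537 mm.
This exceeds the 1.7 mm gap, so the wall pushes back. The portion of expansion that must be recovered elastically is δ_free − gap = 2.537 − 1.7 = 0.837 mm.
That suppressed elongation corresponds to σ = E·Δ/L = 108×10³ × 0.837/775 = 116.6 MPa.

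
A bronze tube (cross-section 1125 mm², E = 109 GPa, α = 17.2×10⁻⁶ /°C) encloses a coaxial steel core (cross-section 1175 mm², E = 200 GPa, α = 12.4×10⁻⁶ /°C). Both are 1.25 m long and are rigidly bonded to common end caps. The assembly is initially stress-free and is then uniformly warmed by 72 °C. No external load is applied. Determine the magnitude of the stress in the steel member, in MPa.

Equilibrium of a rigid end plate with no external load gives equal and opposite internal forces ±P in the two members. Since α_{bronze} > α_{steel}, heating drives the bronze into compression and the steel into tension.
Setting the final lengths equal and cancelling L: (α₁ − α₂)ΔT = P/(A₁E₁) + P/(A₂E₂).
|α₁ − α₂|·ΔT = 4.8×10⁻⁶ × 72 = 0.0003456.
1/(A₁E₁) + 1/(A₂E₂) = 1/(1125×109×10³) + 1/(1175×200×10³) = 1.241×10⁻⁸ N⁻¹.
So P = 0.0003456 / 1.241×10⁻⁸ = 27.85 kN.
σ_{steel} = P/A₂ = 27850/1175 = 23.7 MPa, tensile.

σ ≈ 23.7 MPa (tensile)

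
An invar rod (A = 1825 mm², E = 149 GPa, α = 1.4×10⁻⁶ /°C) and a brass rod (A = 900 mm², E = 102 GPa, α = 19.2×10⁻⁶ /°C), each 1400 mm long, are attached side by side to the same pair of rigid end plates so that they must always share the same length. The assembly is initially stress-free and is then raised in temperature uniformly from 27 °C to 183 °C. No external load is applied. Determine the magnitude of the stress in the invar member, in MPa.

Both members must finish at the same length. With the larger α, the brass tends to over-expand; the plates restrain it, putting the brass in compression and the invar in tension. With no external load the two internal forces are equal and opposite, magnitude P.
Equating the net (thermal + elastic) strains gives |α₁ − α₂|·ΔT = P·[1/(A₁E₁) + 1/(A₂E₂)].
|α₁ − α₂|·ΔT = 17.8×10⁻⁶ × 156 = 0.002777.
1/(A₁E₁) + 1/(A₂E₂) = 1/(1825×149×10³) + 1/(900×102×10³) = 1.457×10⁻⁸ N⁻¹.
P = 0.002777 / 1.457×10⁻⁸ = 190600 N = 190.6 kN.
σ_{invar} = P/A₁ = 190600/1825 = 104.4 MPa, tensile.

σ ≈ 104 MPa (tensile)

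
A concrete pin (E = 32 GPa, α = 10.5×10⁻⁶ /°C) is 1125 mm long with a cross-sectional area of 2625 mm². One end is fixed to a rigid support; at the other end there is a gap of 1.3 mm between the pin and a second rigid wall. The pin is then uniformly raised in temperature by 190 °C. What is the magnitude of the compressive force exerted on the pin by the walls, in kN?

P ≈ 70.5 kN

If the wall were absent the pin would grow by αΔT L = 10.5×10⁻⁶ × 190 × 1125 = 2.244 mm.
After closing the 1.3 mm clearance, 2.244 − 1.3 = 0.9444 mm of expansion remains to be suppressed by the wall.
So σ = E(δ_free − g)/L = 32×10³ × 0.9444/1125 = 26.86 MPa.
Force on the wall = σA = 26.86 × 2625 mm² = 70.51 kN.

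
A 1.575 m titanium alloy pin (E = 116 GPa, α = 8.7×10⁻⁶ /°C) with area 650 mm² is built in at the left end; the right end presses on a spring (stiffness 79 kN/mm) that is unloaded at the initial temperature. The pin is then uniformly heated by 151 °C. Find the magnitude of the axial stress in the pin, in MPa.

σ ≈ 94.9 MPa (compressive)

If the spring were absent the pin would lengthen by αΔT L = 8.7×10⁻⁶ × 151 × 1575 = 2.069 mm.
With a force P in the spring, the elastic change of the pin is PL/(AE) and that of the spring is P/k; compatibility requires their sum to equal δ_free.
So P = δ_free / [L/(AE) + 1/k] = 2.069 / [ 1575/(650×116×10³) + 1/(79×10³) ].
P = 2.069 / 3.355×10⁻⁵ = 61680 N.
σ = P/A = 61680/650 = 94.89 MPa.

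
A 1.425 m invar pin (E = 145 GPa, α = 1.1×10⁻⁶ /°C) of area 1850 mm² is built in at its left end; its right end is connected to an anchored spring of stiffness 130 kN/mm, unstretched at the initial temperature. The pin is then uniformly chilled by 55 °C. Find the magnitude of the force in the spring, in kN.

P ≈ 6.63 kN

If the spring were absent the pin would shorten by αΔT L = 1.1×10⁻⁶ × 55 × 1425 = 0.08621 mm.
With a force P in the spring, the elastic change of the pin is PL/(AE) and that of the spring is P/k; compatibility requires their sum to equal δ_free.
So P = δ_free / [L/(AE) + 1/k] = 0.08621 / [ 1425/(1850×145×10³) + 1/(130×10³) ].
P = 0.08621 / 1.3×10⁻⁵ = 6629 N.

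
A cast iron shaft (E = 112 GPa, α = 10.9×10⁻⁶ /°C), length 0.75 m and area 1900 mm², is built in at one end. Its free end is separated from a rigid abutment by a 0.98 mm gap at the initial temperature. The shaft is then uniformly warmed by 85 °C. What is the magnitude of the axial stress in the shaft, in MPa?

Unrestrained expansion: δ_free = αΔT L = 10.9×10⁻⁶ × 85 × 750 = 0.6949 mm.
Since δ_free = 0.695 mm is less than the 0.98 mm gap, the shaft never touches the wall. No axial force develops.

σ ≈ 0 MPa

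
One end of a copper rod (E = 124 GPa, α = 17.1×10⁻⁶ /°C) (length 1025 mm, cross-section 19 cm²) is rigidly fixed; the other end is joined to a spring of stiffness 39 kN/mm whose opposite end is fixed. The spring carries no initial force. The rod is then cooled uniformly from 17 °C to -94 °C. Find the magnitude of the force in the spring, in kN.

P ≈ 64.9 kN

The unrestrained thermal change is αΔT L = 17.1×10⁻⁶ × 111 × 1025 = 1.946 mm.
Let P be the tensile force in the spring. The rod extends elastically by PL/(AE) and the spring stretches by P/k; together these equal δ_free.
So P = δ_free / [L/(AE) + 1/k] = 1.946 / [ 1025/(1900×124×10³) + 1/(39×10³) ].
P = 1.946 / 2.999×10⁻⁵ = 64870 N.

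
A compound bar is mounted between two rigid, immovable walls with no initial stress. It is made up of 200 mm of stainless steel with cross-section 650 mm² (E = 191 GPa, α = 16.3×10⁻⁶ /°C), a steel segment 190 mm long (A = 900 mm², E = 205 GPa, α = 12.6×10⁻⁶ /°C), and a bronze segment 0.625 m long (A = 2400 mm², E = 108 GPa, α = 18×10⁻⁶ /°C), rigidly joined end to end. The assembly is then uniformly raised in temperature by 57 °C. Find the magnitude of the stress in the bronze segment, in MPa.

If the supports were absent, the total length change would be Σ αᵢΔT Lᵢ = 16.3×10⁻⁶×57×200 + 12.6×10⁻⁶×57×190 + 18×10⁻⁶×57×625 = 0.9635 mm.
The walls prevent any net length change, so an axial force P (same in every segment) develops. Compatibility: P · Σ Lᵢ/(AᵢEᵢ) = δ_free.
Σ Lᵢ/(AᵢEᵢ) = 200/(650×191×10³) + 190/(900×205×10³) + 625/(2400×108×10³) = 5.052×10⁻⁶ mm/N.
P = 0.9635 / 5.052×10⁻⁶ = 190700 N = 190.7 kN, compressive.
σ_{bronze} = P / A = 190700 / 2400 = 79.47 MPa.

σ ≈ 79.5 MPa (compressive)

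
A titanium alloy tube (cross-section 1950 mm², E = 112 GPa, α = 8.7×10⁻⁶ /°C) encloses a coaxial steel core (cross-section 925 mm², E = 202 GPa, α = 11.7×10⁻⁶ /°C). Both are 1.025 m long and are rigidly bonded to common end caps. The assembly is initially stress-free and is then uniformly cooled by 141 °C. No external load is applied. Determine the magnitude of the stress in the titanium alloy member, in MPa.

σ ≈ 21.8 MPa (compressive)

Both members must finish at the same length. With the larger α, the steel tends to over-contract; the plates restrain it, putting the steel in tension and the titanium alloy in compression. With no external load the two internal forces are equal and opposite, magnitude P.
Setting the final lengths equal and cancelling L: (α₁ − α₂)ΔT = P/(A₁E₁) + P/(A₂E₂).
|α₁ − α₂|·ΔT = 3×10⁻⁶ × 141 = 0.000423.
1/(A₁E₁) + 1/(A₂E₂) = 1/(1950×112×10³) + 1/(925×202×10³) = 9.931×10⁻⁹ N⁻¹.
So P = 0.000423 / 9.931×10⁻⁹ = 42.6 kN.
σ_{titanium alloy} = P/A₁ = 42600/1950 = 21.84 MPa, compressive.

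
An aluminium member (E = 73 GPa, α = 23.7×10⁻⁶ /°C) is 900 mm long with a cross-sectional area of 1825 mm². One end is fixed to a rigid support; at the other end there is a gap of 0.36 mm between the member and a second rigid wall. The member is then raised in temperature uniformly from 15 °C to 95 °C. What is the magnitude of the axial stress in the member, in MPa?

Free thermal elongation = αΔT L = 23.7×10⁻⁶ × 80 × 900 = 1.706 mm.
This exceeds the 0.36 mm gap, so the wall pushes back. The portion of expansion that must be recovered elastically is δ_free − gap = 1.706 − 0.36 = 1.346 mm.
That suppressed elongation corresponds to σ = E·Δ/L = 73×10³ × 1.346/900 = 109.2 MPa.

σ ≈ 109 MPa (compressive)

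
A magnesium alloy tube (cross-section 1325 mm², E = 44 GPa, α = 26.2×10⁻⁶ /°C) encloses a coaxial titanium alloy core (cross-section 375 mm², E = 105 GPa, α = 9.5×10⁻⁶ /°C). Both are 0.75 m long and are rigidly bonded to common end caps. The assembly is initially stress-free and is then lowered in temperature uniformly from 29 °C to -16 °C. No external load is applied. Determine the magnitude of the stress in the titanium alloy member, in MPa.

σ ≈ 47.1 MPa (compressive)

The magnesium alloy has the larger α, so on cooling it would change length more than the titanium alloy if both were free. The rigid plates force a common final length, so the magnesium alloy is put into tension and the titanium alloy into compression, with equal and opposite forces P (no external load).
Compatibility of the two members (thermal + elastic change equal): (α₁ − α₂)ΔT = P·[1/(A₁E₁) + 1/(A₂E₂)].
|α₁ − α₂|·ΔT = 16.7×10⁻⁶ × 45 = 0.0007515.
1/(A₁E₁) + 1/(A₂E₂) = 1/(1325×44×10³) + 1/(375×105×10³) = 4.255×10⁻⁸ N⁻¹.
So P = 0.0007515 / 4.255×10⁻⁸ = 17.66 kN.
σ_{titanium alloy} = P/A₂ = 17660/375 = 47.1 MPa, compressive.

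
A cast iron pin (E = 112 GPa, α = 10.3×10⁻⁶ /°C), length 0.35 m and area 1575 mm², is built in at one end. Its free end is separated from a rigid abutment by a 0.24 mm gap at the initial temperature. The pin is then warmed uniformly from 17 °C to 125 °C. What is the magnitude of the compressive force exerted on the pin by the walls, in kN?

P ≈ 75.3 kN

Unrestrained expansion: δ_free = αΔT L = 10.3×10⁻⁶ × 108 × 350 = 0.3893 mm.
The gap closes (δ_free > 0.24 mm) and the wall then resists a further 0.3893 − 0.24 = 0.1493 mm of expansion.
So σ = E(δ_free − g)/L = 112×10³ × 0.1493/350 = 47.79 MPa.
Force on the wall = σA = 47.79 × 1575 mm² = 75.27 kN.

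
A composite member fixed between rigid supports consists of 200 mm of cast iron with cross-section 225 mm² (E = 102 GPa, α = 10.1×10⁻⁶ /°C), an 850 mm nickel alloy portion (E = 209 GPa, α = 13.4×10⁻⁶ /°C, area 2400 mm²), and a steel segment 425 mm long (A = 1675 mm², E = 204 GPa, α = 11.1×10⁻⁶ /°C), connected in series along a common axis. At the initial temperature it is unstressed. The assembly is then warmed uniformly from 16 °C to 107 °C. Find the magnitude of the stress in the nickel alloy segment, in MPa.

If the supports were absent, the total length change would be Σ αᵢΔT Lᵢ = 10.1×10⁻⁶×91×200 + 13.4×10⁻⁶×91×850 + 11.1×10⁻⁶×91×425 = 1.65 mm.
The rigid supports impose zero overall length change; the single axial force P common to all segments must satisfy P Σ Lᵢ/(AᵢEᵢ) = δ_free.
Σ Lᵢ/(AᵢEᵢ) = 200/(225×102×10³) + 850/(2400×209×10³) + 425/(1675×204×10³) = 1.165×10⁻⁵ mm/N.
So P = 1.65 / 1.165×10⁻⁵ = 141.6 kN, compressive.
σ_{nickel alloy} = P / A = 141600 / 2400 = 58.98 MPa.

σ ≈ 59 MPa (compressive)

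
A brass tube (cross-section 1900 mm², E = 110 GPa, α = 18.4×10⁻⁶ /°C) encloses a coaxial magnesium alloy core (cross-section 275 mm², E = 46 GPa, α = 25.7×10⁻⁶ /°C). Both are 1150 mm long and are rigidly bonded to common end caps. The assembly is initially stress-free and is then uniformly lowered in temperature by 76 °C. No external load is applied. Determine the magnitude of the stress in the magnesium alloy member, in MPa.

σ ≈ 24.1 MPa (tensile)

The magnesium alloy has the larger α, so on cooling it would change length more than the brass if both were free. The rigid plates force a common final length, so the magnesium alloy is put into tension and the brass into compression, with equal and opposite forces P (no external load).
Setting the final lengths equal and cancelling L: (α₁ − α₂)ΔT = P/(A₁E₁) + P/(A₂E₂).
|α₁ − α₂|·ΔT = 7.3×10⁻⁶ × 76 = 0.0005548.
1/(A₁E₁) + 1/(A₂E₂) = 1/(1900×110×10³) + 1/(275×46×10³) = 8.384×10⁻⁸ N⁻¹.
So P = 0.0005548 / 8.384×10⁻⁸ = 6.618 kN.
σ_{magnesium alloy} = P/A₂ = 6618/275 = 24.06 MPa, tensile.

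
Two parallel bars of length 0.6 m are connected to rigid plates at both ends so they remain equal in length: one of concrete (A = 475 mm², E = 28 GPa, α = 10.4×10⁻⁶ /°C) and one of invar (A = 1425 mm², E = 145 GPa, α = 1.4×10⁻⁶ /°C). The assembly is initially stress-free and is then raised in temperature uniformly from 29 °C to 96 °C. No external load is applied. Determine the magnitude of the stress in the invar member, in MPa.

σ ≈ 5.29 MPa (tensile)

The concrete has the larger α, so on heating it would change length more than the invar if both were free. The rigid plates force a common final length, so the concrete is put into compression and the invar into tension, with equal and opposite forces P (no external load).
Setting the final lengths equal and cancelling L: (α₁ − α₂)ΔT = P/(A₁E₁) + P/(A₂E₂).
|α₁ − α₂|·ΔT = 9×10⁻⁶ × 67 = 0.000603.
1/(A₁E₁) + 1/(A₂E₂) = 1/(475×28×10³) + 1/(1425×145×10³) = 8.003×10⁻⁸ N⁻¹.
P = 0.000603 / 8.003×10⁻⁸ = 7535 N = 7.535 kN.
σ_{invar} = P/A₂ = 7535/1425 = 5.288 MPa, tensile.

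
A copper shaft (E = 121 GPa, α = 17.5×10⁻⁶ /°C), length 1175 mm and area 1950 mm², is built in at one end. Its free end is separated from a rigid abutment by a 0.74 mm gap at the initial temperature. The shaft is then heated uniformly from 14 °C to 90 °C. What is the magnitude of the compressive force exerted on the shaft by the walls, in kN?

P ≈ 165 kN

Free thermal elongation = αΔT L = 17.5×10⁻⁶ × 76 × 1175 = 1.563 mm.
After closing the 0.74 mm clearance, 1.563 − 0.74 = 0.8227 mm of expansion remains to be suppressed by the wall.
Compatibility: PL/(AE) = 0.8227 mm, so σ = P/A = E × (0.8227/1175) = 84.73 MPa.
Force on the wall = σA = 84.73 × 1950 mm² = 165.2 kN.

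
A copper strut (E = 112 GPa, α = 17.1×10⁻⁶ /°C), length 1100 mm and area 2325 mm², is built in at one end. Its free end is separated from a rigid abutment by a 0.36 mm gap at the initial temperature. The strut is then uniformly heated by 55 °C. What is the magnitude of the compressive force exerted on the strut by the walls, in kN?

Unrestrained expansion: δ_free = αΔT L = 17.1×10⁻⁶ × 55 × 1100 = 1.035 mm.
After closing the 0.36 mm clearance, 1.035 − 0.36 = 0.6746 mm of expansion remains to be suppressed by the wall.
So σ = E(δ_free − g)/L = 112×10³ × 0.6746/1100 = 68.68 MPa.
P = σA = 68.68 × 2325 = 159.7 kN.

P ≈ 160 kN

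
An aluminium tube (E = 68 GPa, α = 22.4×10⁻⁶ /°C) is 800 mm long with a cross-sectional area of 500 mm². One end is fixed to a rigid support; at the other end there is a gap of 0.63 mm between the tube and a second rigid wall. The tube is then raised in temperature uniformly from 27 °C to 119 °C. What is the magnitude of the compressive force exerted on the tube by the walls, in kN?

P ≈ 43.3 kN

If the wall were absent the tube would grow by αΔT L = 22.4×10⁻⁶ × 92 × 800 = 1.649 mm.
This exceeds the 0.63 mm gap, so the wall pushes back. The portion of expansion that must be recovered elastically is δ_free − gap = 1.649 − 0.63 = 1.019 mm.
That suppressed elongation corresponds to σ = E·Δ/L = 68×10³ × 1.019/800 = 86.58 MPa.
Force on the wall = σA = 86.58 × 500 mm² = 43.29 kN.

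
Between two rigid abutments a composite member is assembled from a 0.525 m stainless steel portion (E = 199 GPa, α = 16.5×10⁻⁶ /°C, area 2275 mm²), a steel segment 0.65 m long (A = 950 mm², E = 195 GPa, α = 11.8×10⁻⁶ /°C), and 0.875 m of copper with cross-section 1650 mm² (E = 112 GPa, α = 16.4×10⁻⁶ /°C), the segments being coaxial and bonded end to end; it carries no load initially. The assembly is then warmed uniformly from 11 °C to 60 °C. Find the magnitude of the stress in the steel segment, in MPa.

σ ≈ 168 MPa (compressive)

If the supports were absent, the total length change would be Σ αᵢΔT Lᵢ = 16.5×10⁻⁶×49×525 + 11.8×10⁻⁶×49×650 + 16.4×10⁻⁶×49×875 = 1.503 mm.
Since the ends are fixed, an axial force P builds up, equal in every segment, with P · Σ Lᵢ/(AᵢEᵢ) = δ_free.
The series flexibility is Σ Lᵢ/(AᵢEᵢ) = 525/(2275×199×10³) + 650/(950×195×10³) + 875/(1650×112×10³) = 9.403×10⁻⁶ mm/N.
P = 1.503 / 9.403×10⁻⁶ = 159900 N = 159.9 kN, compressive.
σ_{steel} = P / A = 159900 / 950 = 168.3 MPa.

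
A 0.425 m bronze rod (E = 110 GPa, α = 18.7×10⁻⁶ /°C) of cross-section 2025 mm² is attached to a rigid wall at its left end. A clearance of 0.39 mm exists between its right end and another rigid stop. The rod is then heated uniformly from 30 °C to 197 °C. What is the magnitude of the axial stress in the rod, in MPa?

σ ≈ 243 MPa (compressive)

Free thermal elongation = αΔT L = 18.7×10⁻⁶ × 167 × 425 = 1.327 mm.
The gap closes (δ_free > 0.39 mm) and the wall then resists a further 1.327 − 0.39 = 0.9372 mm of expansion.
So σ = E(δ_free − g)/L = 110×10³ × 0.9372/425 = 242.6 MPa.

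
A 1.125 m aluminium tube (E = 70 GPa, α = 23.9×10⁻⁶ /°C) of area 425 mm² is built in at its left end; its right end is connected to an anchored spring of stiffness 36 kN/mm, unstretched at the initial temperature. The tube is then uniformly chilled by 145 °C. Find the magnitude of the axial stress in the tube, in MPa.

If the spring were absent the tube would shorten by αΔT L = 23.9×10⁻⁶ × 145 × 1125 = 3.899 mm.
Let P be the tensile force in the spring. The tube extends elastically by PL/(AE) and the spring stretches by P/k; together these equal δ_free.
So P = δ_free / [L/(AE) + 1/k] = 3.899 / [ 1125/(425×70×10³) + 1/(36×10³) ].
P = 3.899 / 6.559×10⁻⁵ = 59440 N.
σ = P/A = 59440/425 = 139.9 MPa.

σ ≈ 140 MPa (tensile)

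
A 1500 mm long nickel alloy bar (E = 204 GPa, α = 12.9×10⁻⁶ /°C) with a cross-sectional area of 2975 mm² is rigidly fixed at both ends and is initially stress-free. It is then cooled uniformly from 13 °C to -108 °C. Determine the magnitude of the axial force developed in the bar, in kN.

Full restraint means ε = 0, so the stress is σ = EαΔT = 204×10³ × 12.9×10⁻⁶ × 121 = 318.4 MPa.
P = AEαΔT = 2975 × 204×10³ × 12.9×10⁻⁶ × 121 = 947.3 kN (tensile).

P ≈ 947 kN (tensile)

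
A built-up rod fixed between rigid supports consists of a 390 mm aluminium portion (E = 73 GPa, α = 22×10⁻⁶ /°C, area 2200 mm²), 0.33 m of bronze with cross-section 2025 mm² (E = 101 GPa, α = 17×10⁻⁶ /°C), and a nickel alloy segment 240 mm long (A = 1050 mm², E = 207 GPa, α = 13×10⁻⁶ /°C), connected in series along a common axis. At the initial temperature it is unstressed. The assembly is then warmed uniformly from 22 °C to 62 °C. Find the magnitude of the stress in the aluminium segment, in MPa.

If the supports were absent, the total length change would be Σ αᵢΔT Lᵢ = 22×10⁻⁶×40×390 + 17×10⁻⁶×40×330 + 13×10⁻⁶×40×240 = 0.6924 mm.
The rigid supports impose zero overall length change; the single axial force P common to all segments must satisfy P Σ Lᵢ/(AᵢEᵢ) = δ_free.
Σ Lᵢ/(AᵢEᵢ) = 390/(2200×73×10³) + 330/(2025×101×10³) + 240/(1050×207×10³) = 5.146×10⁻⁶ mm/N.
Hence P = δ_free / Σ(L/AE) = 0.6924/5.146×10⁻⁶ = 134.5 kN (compressive).
σ_{aluminium} = P / A = 134500 / 2200 = 61.16 MPa.

σ ≈ 61.2 MPa (compressive)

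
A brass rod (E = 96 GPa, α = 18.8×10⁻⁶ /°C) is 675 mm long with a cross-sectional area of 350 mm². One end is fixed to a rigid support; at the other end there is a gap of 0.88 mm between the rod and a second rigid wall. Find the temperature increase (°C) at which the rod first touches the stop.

Contact occurs when the free expansion equals the gap: αΔT L = 0.88 mm.
So ΔT = g/(αL) = 0.88/(18.8×10⁻⁶ × 675) = 69.35 °C.

ΔT ≈ 69.3 °C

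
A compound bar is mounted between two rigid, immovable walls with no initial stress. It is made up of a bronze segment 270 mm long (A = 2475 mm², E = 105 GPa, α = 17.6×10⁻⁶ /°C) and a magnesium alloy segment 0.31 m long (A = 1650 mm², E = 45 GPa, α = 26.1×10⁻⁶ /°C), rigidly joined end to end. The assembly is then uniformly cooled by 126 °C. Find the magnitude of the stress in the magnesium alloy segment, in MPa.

σ ≈ 188 MPa (tensile)

Free thermal contraction of the whole bar: Σ αᵢΔT Lᵢ = 17.6×10⁻⁶×126×270 + 26.1×10⁻⁶×126×310 = 1.618 mm.
Since the ends are fixed, an axial force P builds up, equal in every segment, with P · Σ Lᵢ/(AᵢEᵢ) = δ_free.
The series flexibility is Σ Lᵢ/(AᵢEᵢ) = 270/(2475×105×10³) + 310/(1650×45×10³) = 5.214×10⁻⁶ mm/N.
Hence P = δ_free / Σ(L/AE) = 1.618/5.214×10⁻⁶ = 310.4 kN (tensile).
σ_{magnesium alloy} = P / A = 310400 / 1650 = 188.1 MPa.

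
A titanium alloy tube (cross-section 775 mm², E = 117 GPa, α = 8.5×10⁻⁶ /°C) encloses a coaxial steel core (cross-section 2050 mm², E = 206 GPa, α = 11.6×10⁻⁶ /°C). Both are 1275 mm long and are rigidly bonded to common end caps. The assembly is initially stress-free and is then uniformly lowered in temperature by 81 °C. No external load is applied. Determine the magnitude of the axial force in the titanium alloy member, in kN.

P ≈ 18.7 kN (compressive in the titanium alloy)

Equilibrium of a rigid end plate with no external load gives equal and opposite internal forces ±P in the two members. Since α_{steel} > α_{titanium alloy}, cooling drives the steel into tension and the titanium alloy into compression.
Equating the net (thermal + elastic) strains gives |α₁ − α₂|·ΔT = P·[1/(A₁E₁) + 1/(A₂E₂)].
|α₁ − α₂|·ΔT = 3.1×10⁻⁶ × 81 = 0.0002511.
1/(A₁E₁) + 1/(A₂E₂) = 1/(775×117×10³) + 1/(2050×206×10³) = 1.34×10⁻⁸ N⁻¹.
P = 0.0002511 / 1.34×10⁻⁸ = 18740 N = 18.74 kN.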